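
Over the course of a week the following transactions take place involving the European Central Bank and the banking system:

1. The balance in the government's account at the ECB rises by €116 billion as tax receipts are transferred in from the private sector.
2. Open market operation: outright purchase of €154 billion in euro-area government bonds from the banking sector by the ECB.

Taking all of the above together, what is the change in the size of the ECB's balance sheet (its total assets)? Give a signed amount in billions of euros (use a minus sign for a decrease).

ECB balance sheet:
  Assets:      Securities +€154B
  Liabilities: Bank reserves +€38B, Government deposits +€116B
Change in total ECB assets = +€154 billion.

+€154 billion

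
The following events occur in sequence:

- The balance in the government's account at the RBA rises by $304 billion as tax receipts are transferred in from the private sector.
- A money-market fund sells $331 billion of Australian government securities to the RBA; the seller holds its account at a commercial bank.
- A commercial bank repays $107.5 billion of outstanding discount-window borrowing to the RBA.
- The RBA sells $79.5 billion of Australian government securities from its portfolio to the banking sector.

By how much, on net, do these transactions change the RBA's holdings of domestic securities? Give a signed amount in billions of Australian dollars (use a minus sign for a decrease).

RBA balance sheet:
  Assets:      Securities +$251.5B, Loans to banks −$107.5B
  Liabilities: Bank reserves −$160B, Government deposits +$304B
Commercial banking system:
  Assets:      Reserves at CB −$160B, Securities +$79.5B
  Liabilities: Checkable deposits +$27B, Borrowings from CB −$107.5B
So the change in the RBA's holdings of domestic securities is +$251.5 billion.

+$251.5 billion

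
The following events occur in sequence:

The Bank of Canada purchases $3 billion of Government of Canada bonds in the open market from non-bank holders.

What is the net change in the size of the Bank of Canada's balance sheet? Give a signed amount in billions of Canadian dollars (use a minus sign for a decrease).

+$3 billion

Asset purchase (from non-banks) $3 billion: a Bank of Canada asset is acquired → +$3B.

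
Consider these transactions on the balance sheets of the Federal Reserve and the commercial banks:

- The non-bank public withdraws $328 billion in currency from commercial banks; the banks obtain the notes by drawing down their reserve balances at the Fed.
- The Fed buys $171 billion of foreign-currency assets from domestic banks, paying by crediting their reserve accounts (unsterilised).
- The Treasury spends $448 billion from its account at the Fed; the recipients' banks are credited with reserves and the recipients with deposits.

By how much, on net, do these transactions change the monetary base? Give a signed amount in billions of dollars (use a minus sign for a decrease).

+$619 billion

Currency withdrawal $328 billion: just a shift between currency and reserves — both are base money → 0.
FX purchase $171 billion: Fed balance sheet expands → +$171B.
Government spending $448 billion: a non-base liability converts back to reserves → +$448B.
Net: 0 + 171 + 448 = +$619 billion.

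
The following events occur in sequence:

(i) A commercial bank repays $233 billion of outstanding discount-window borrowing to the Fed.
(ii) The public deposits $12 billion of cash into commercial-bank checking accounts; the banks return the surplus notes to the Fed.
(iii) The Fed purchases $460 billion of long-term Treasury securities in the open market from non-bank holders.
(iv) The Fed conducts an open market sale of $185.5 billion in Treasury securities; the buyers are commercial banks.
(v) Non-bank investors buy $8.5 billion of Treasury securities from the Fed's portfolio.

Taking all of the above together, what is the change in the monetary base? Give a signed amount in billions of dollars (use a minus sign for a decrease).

Discount-window repayment $233 billion: Fed balance sheet contracts → −$233B.
Currency deposit $12 billion: just a shift between currency and reserves — both are base money → 0.
Asset purchase (from non-banks) $460 billion: Fed balance sheet expands → +$460B.
OMO sale (to banks) $185.5 billion: Fed balance sheet contracts → −$185.5B.
Asset sale (to non-banks) $8.5 billion: Fed balance sheet contracts → −$8.5B.
Net: −233 + 0 + 460 − 185.5 − 8.5 = +$33 billion.

+$33 billion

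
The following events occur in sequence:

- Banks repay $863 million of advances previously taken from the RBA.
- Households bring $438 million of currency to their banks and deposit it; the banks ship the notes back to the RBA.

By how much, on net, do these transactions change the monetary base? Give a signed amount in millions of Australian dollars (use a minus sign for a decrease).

RBA balance sheet:
  Assets:      Loans to banks −$863M
  Liabilities: Bank reserves −$425M, Currency in circulation −$438M
Monetary base = currency + reserves: −$438M + (−$425M) = -$863 million.

-$863 million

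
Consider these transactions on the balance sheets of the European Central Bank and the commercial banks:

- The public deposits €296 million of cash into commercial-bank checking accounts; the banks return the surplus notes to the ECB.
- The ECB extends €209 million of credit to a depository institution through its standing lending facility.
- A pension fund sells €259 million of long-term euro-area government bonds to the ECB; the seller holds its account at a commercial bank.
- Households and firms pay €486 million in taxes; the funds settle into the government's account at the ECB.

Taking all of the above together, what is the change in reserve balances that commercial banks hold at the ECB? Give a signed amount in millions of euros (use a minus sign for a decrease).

ECB balance sheet:
  Assets:      Securities +€259M, Loans to banks +€209M
  Liabilities: Bank reserves +€278M, Currency in circulation −€296M, Government deposits +€486M
So the change in reserve balances that commercial banks hold at the ECB is +€278 million.

+€278 million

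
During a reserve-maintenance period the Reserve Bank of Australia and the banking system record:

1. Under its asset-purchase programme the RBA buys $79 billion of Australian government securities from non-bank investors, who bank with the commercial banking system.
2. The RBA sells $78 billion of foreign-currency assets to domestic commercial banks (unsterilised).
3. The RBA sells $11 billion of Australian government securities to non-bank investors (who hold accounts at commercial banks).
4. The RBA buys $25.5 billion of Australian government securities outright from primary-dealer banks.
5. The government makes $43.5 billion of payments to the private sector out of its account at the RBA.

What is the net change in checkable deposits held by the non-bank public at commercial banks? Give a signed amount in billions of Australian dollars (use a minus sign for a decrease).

+$111.5 billion

Asset purchase (from non-banks) $79 billion: non-bank counterparties' bank balances rise → +$79B.
FX sale $78 billion: the counterparty is a bank, so public deposits are unchanged → 0.
Asset sale (to non-banks) $11 billion: non-bank counterparties' bank balances fall → −$11B.
OMO purchase (from banks) $25.5 billion: the counterparty is a bank, so public deposits are unchanged → 0.
Government spending $43.5 billion: non-bank counterparties' bank balances rise → +$43.5B.
Net: 79 + 0 − 11 + 0 + 43.5 = +$111.5 billion.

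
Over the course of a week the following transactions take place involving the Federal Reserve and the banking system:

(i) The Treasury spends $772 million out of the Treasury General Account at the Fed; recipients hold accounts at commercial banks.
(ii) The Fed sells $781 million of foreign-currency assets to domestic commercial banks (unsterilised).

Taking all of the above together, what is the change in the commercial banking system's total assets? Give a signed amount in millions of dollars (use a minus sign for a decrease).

Fed balance sheet:
  Assets:      Foreign assets −$781M
  Liabilities: Bank reserves −$9M, Government deposits −$772M
Commercial banking system:
  Assets:      Reserves at CB −$9M, Foreign assets +$781M
  Liabilities: Checkable deposits +$772M
Change in total bank assets = +$772 million.

+$772 million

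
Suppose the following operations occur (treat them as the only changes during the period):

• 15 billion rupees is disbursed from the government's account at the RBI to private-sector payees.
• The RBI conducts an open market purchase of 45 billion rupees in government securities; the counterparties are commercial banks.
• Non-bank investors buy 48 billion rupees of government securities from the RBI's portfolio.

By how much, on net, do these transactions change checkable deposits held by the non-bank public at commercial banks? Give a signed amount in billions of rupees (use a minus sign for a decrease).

-33 billion

Government spending 15 billion rupees: non-bank counterparties' bank balances rise → +15B.
OMO purchase (from banks) 45 billion rupees: the counterparty is a bank, so public deposits are unchanged → 0.
Asset sale (to non-banks) 48 billion rupees: non-bank counterparties' bank balances fall → −48B.
Net: 15 + 0 − 48 = -33 billion.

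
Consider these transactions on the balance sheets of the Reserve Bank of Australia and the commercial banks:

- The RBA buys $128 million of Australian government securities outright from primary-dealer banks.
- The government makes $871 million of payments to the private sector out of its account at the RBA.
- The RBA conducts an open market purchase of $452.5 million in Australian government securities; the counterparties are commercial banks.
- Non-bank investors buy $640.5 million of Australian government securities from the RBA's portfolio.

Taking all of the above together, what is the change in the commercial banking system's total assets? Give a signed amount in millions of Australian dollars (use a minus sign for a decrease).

OMO purchase (from banks) $128 million: just an asset swap on bank balance sheets → 0.
Government spending $871 million: bank balance sheets expand → +$871M.
OMO purchase (from banks) $452.5 million: just an asset swap on bank balance sheets → 0.
Asset sale (to non-banks) $640.5 million: bank balance sheets shrink → −$640.5M.
Net: 0 + 871 + 0 − 640.5 = +$230.5 million.

+$230.5 million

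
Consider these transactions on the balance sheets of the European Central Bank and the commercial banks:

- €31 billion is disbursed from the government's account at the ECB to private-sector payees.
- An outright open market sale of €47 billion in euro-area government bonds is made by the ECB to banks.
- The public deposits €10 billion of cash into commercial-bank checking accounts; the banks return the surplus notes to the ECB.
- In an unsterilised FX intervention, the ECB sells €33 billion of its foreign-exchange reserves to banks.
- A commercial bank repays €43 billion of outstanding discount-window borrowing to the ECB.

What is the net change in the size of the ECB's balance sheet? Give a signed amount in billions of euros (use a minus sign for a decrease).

Government spending €31 billion: only the composition of liabilities changes → 0.
OMO sale (to banks) €47 billion: an ECB asset is shed → −€47B.
Currency deposit €10 billion: only the composition of liabilities changes → 0.
FX sale €33 billion: an ECB asset is shed → −€33B.
Discount-window repayment €43 billion: an ECB asset is shed → −€43B.
Net: 0 − 47 + 0 − 33 − 43 = -€123 billion.

-€123 billion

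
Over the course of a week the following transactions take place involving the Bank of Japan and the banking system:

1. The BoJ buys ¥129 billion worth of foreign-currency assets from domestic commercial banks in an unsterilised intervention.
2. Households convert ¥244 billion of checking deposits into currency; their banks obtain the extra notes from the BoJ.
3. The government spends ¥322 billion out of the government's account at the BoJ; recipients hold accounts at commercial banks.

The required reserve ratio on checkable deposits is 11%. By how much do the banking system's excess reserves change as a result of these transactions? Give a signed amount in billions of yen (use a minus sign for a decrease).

FX purchase ¥129 billion: reserves +¥129B, deposits 0.
Currency withdrawal ¥244 billion: reserves −¥244B, deposits −¥244B.
Government spending ¥322 billion: reserves +¥322B, deposits +¥322B.
Totals: Δreserves = +¥207B, Δdeposits = +¥78B.
Δrequired reserves = 11% × +¥78B = +¥8.58B.
Δexcess reserves = Δreserves − Δrequired = +¥207B − (+¥8.58B) = +¥198.42 billion.

+¥198.42 billion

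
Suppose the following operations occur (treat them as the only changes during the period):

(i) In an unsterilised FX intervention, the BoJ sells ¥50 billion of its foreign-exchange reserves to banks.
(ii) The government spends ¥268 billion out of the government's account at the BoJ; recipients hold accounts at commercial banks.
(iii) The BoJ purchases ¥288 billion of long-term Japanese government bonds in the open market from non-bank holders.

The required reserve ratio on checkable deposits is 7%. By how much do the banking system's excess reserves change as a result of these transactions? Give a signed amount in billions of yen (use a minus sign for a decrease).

FX sale ¥50 billion: reserves −¥50B, deposits 0.
Government spending ¥268 billion: reserves +¥268B, deposits +¥268B.
Asset purchase (from non-banks) ¥288 billion: reserves +¥288B, deposits +¥288B.
Totals: Δreserves = +¥506B, Δdeposits = +¥556B.
Δrequired reserves = 7% × +¥556B = +¥38.92B.
Δexcess reserves = Δreserves − Δrequired = +¥506B − (+¥38.92B) = +¥467.08 billion.

+¥467.08 billion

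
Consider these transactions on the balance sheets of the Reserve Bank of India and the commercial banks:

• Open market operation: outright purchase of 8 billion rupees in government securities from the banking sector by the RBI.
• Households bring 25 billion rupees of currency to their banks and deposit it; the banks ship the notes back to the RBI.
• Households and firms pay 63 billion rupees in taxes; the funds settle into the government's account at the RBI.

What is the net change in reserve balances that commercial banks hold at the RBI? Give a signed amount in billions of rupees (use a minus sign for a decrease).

OMO purchase (from banks) 8 billion rupees: the RBI pays by crediting reserve accounts → +8B.
Currency deposit 25 billion rupees: returned notes are swapped for reserve credit → +25B.
Government account inflow 63 billion rupees: funds move from bank reserves into the government account → −63B.
Net: 8 + 25 − 63 = -30 billion.

-30 billion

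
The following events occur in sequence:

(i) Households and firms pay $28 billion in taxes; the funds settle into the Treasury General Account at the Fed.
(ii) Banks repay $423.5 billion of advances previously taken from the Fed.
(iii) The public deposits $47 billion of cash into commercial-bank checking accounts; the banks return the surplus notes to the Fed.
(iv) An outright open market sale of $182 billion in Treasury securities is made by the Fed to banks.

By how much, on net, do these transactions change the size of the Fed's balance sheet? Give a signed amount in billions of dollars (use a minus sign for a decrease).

Government account inflow $28 billion: only the composition of liabilities changes → 0.
Discount-window repayment $423.5 billion: a Fed asset is shed → −$423.5B.
Currency deposit $47 billion: only the composition of liabilities changes → 0.
OMO sale (to banks) $182 billion: a Fed asset is shed → −$182B.
Net: 0 − 423.5 + 0 − 182 = -$605.5 billion.

-$605.5 billion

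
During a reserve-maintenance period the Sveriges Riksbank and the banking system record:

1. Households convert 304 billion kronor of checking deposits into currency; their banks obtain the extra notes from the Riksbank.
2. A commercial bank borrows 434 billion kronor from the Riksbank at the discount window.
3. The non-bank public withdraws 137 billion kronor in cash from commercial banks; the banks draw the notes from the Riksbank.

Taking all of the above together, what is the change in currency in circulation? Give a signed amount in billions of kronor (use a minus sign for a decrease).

Riksbank balance sheet:
  Assets:      Loans to banks +434B
  Liabilities: Bank reserves −7B, Currency in circulation +441B
So the change in currency in circulation is +441 billion.

+441 billion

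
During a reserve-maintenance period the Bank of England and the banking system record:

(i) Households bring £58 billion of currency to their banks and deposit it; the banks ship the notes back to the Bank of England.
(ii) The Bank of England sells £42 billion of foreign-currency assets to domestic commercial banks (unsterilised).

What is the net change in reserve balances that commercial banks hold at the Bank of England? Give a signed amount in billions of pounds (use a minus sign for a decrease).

+£16 billion

Currency deposit £58 billion: returned notes are swapped for reserve credit → +£58B.
FX sale £42 billion: the buying banks pay out of their reserve balances → −£42B.
Net: 58 − 42 = +£16 billion.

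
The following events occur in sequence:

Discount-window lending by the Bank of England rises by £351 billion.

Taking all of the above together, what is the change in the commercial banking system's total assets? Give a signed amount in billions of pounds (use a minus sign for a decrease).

+£351 billion

Discount-window loan £351 billion: bank balance sheets expand → +£351B.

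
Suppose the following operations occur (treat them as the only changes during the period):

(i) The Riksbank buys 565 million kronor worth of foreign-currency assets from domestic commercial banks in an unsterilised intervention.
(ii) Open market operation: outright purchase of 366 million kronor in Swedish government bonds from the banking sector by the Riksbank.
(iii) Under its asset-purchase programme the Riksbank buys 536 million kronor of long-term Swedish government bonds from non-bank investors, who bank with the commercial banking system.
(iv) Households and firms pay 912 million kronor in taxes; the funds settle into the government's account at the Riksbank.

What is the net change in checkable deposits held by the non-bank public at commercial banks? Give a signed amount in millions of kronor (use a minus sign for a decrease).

Riksbank balance sheet:
  Assets:      Securities +902M, Foreign assets +565M
  Liabilities: Bank reserves +555M, Government deposits +912M
Commercial banking system:
  Assets:      Reserves at CB +555M, Securities −366M, Foreign assets −565M
  Liabilities: Checkable deposits −376M
So the change in checkable deposits held by the non-bank public at commercial banks is -376 million.

-376 million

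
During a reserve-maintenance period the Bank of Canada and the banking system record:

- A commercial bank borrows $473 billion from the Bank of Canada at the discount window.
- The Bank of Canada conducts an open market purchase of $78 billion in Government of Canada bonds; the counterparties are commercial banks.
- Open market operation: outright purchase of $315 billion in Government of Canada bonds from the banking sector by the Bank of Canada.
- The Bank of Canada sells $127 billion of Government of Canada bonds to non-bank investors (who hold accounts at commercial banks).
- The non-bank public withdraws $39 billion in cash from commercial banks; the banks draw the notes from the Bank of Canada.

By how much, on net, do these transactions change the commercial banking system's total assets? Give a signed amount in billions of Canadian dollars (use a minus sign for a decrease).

Bank of Canada balance sheet:
  Assets:      Securities +$266B, Loans to banks +$473B
  Liabilities: Bank reserves +$700B, Currency in circulation +$39B
Commercial banking system:
  Assets:      Reserves at CB +$700B, Securities −$393B
  Liabilities: Checkable deposits −$166B, Borrowings from CB +$473B
Change in total bank assets = +$307 billion.

+$307 billion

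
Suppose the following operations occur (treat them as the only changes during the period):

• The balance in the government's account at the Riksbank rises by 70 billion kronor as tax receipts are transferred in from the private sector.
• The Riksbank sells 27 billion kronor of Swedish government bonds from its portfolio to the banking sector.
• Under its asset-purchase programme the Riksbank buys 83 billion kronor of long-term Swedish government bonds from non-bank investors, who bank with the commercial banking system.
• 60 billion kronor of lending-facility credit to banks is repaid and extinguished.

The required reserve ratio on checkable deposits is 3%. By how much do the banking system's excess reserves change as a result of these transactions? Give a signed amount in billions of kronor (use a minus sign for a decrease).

-74.39 billion

Government account inflow 70 billion kronor: reserves −70B, deposits −70B.
OMO sale (to banks) 27 billion kronor: reserves −27B, deposits 0.
Asset purchase (from non-banks) 83 billion kronor: reserves +83B, deposits +83B.
Discount-window repayment 60 billion kronor: reserves −60B, deposits 0.
Totals: Δreserves = −74B, Δdeposits = +13B.
Δrequired reserves = 3% × +13B = +0.39B.
Δexcess reserves = Δreserves − Δrequired = −74B − (+0.39B) = -74.39 billion.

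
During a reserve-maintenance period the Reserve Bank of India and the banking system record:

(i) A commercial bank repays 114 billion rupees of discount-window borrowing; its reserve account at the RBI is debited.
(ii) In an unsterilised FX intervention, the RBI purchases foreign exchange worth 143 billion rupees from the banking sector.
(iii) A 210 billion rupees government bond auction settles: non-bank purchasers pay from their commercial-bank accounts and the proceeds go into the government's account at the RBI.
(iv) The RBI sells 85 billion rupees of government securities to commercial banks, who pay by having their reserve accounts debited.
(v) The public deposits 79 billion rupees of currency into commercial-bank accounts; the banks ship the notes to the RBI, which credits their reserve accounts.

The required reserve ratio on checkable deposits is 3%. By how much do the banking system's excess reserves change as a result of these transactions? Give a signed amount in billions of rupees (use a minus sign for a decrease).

-183.07 billion

Discount-window repayment 114 billion rupees: reserves −114B, deposits 0.
FX purchase 143 billion rupees: reserves +143B, deposits 0.
Government account inflow 210 billion rupees: reserves −210B, deposits −210B.
OMO sale (to banks) 85 billion rupees: reserves −85B, deposits 0.
Currency deposit 79 billion rupees: reserves +79B, deposits +79B.
Totals: Δreserves = −187B, Δdeposits = −131B.
Δrequired reserves = 3% × −131B = −3.93B.
Δexcess reserves = Δreserves − Δrequired = −187B − (−3.93B) = -183.07 billion.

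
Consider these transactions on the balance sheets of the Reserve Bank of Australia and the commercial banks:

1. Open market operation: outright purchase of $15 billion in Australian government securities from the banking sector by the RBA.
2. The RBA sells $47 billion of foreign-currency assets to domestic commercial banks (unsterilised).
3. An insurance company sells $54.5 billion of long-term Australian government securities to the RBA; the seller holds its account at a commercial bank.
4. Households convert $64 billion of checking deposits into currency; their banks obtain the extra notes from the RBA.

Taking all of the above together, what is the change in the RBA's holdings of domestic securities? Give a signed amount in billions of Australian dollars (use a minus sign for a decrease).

OMO purchase (from banks) $15 billion: securities added to the RBA's portfolio → +$15B.
FX sale $47 billion: the RBA's securities portfolio is untouched → 0.
Asset purchase (from non-banks) $54.5 billion: securities added to the RBA's portfolio → +$54.5B.
Currency withdrawal $64 billion: the RBA's securities portfolio is untouched → 0.
Net: 15 + 0 + 54.5 + 0 = +$69.5 billion.

+$69.5 billion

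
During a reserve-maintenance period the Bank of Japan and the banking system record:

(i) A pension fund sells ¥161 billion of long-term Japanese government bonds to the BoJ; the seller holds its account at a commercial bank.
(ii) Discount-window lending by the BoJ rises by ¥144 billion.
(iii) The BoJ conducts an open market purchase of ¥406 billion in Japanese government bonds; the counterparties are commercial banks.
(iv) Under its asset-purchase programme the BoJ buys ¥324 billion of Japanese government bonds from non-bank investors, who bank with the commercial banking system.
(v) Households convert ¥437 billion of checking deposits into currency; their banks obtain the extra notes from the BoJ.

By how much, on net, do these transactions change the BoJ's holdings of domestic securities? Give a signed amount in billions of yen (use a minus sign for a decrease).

Asset purchase (from non-banks) ¥161 billion: securities added to the BoJ's portfolio → +¥161B.
Discount-window loan ¥144 billion: the BoJ's securities portfolio is untouched → 0.
OMO purchase (from banks) ¥406 billion: securities added to the BoJ's portfolio → +¥406B.
Asset purchase (from non-banks) ¥324 billion: securities added to the BoJ's portfolio → +¥324B.
Currency withdrawal ¥437 billion: the BoJ's securities portfolio is untouched → 0.
Net: 161 + 0 + 406 + 324 + 0 = +¥891 billion.

+¥891 billion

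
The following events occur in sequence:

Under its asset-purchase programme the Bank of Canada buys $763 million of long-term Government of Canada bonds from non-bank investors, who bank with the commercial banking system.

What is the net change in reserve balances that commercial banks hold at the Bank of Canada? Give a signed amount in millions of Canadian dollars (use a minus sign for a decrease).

+$763 million

Bank of Canada balance sheet:
  Assets:      Securities +$763M
  Liabilities: Bank reserves +$763M
So the change in reserve balances that commercial banks hold at the Bank of Canada is +$763 million.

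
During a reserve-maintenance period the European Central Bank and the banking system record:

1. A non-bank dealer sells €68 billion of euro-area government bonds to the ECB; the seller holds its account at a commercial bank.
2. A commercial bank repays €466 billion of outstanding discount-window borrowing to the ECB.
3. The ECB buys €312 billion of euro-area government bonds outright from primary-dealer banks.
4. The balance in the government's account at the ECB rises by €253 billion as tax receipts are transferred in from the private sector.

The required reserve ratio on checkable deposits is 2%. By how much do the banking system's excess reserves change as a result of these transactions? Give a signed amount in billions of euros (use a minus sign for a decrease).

Asset purchase (from non-banks) €68 billion: reserves +€68B, deposits +€68B.
Discount-window repayment €466 billion: reserves −€466B, deposits 0.
OMO purchase (from banks) €312 billion: reserves +€312B, deposits 0.
Government account inflow €253 billion: reserves −€253B, deposits −€253B.
Totals: Δreserves = −€339B, Δdeposits = −€185B.
Δrequired reserves = 2% × −€185B = −€3.7B.
Δexcess reserves = Δreserves − Δrequired = −€339B − (−€3.7B) = -€335.3 billion.

-€335.3 billion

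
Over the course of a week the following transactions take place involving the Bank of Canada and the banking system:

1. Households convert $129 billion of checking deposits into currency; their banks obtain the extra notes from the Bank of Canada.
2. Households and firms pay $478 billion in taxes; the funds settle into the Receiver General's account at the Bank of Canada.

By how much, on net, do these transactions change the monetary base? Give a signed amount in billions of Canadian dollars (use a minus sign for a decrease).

Currency withdrawal $129 billion: just a shift between currency and reserves — both are base money → 0.
Government account inflow $478 billion: reserves shift to a non-base liability → −$478B.
Net: 0 − 478 = -$478 billion.

-$478 billion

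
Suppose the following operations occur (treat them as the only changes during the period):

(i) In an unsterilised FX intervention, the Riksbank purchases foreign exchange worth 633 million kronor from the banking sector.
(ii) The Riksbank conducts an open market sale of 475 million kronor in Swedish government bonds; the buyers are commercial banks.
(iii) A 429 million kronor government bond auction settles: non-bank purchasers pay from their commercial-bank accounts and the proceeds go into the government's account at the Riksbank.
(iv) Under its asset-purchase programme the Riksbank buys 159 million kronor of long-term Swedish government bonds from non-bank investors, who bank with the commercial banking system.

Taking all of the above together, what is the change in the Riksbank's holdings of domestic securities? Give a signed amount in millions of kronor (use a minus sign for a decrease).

-316 million

FX purchase 633 million kronor: the Riksbank's securities portfolio is untouched → 0.
OMO sale (to banks) 475 million kronor: securities removed from the Riksbank's portfolio → −475M.
Government account inflow 429 million kronor: the Riksbank's securities portfolio is untouched → 0.
Asset purchase (from non-banks) 159 million kronor: securities added to the Riksbank's portfolio → +159M.
Net: 0 − 475 + 0 + 159 = -316 million.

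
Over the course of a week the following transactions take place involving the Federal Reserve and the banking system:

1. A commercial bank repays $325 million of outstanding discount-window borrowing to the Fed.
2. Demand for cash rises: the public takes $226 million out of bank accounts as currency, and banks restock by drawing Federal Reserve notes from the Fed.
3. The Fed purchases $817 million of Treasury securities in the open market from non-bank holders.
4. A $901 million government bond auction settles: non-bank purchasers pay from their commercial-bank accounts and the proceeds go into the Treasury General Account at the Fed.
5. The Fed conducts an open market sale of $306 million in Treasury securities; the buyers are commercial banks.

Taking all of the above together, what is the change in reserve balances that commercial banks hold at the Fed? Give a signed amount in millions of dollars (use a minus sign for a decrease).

Fed balance sheet:
  Assets:      Securities +$511M, Loans to banks −$325M
  Liabilities: Bank reserves −$941M, Currency in circulation +$226M, Government deposits +$901M
Commercial banking system:
  Assets:      Reserves at CB −$941M, Securities +$306M
  Liabilities: Checkable deposits −$310M, Borrowings from CB −$325M
So the change in reserve balances that commercial banks hold at the Fed is -$941 million.

-$941 million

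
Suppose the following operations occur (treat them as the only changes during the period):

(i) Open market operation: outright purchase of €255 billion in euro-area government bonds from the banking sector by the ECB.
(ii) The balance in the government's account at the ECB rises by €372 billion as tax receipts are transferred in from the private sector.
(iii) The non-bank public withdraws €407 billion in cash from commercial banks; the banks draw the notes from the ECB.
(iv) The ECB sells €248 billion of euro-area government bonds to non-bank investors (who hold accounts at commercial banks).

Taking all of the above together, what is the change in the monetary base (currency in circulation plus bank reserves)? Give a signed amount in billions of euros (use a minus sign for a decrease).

-€365 billion

OMO purchase (from banks) €255 billion: ECB balance sheet expands → +€255B.
Government account inflow €372 billion: reserves shift to a non-base liability → −€372B.
Currency withdrawal €407 billion: just a shift between currency and reserves — both are base money → 0.
Asset sale (to non-banks) €248 billion: ECB balance sheet contracts → −€248B.
Net: 255 − 372 + 0 − 248 = -€365 billion.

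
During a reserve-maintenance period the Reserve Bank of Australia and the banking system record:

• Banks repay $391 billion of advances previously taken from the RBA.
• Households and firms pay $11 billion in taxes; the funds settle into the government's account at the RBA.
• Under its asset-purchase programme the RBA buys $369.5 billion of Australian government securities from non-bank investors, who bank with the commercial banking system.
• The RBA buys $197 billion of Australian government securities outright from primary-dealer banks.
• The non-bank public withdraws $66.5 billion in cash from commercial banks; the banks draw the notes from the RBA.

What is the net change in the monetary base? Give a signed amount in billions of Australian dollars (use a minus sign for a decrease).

+$164.5 billion

Discount-window repayment $391 billion: RBA balance sheet contracts → −$391B.
Government account inflow $11 billion: reserves shift to a non-base liability → −$11B.
Asset purchase (from non-banks) $369.5 billion: RBA balance sheet expands → +$369.5B.
OMO purchase (from banks) $197 billion: RBA balance sheet expands → +$197B.
Currency withdrawal $66.5 billion: just a shift between currency and reserves — both are base money → 0.
Net: −391 − 11 + 369.5 + 197 + 0 = +$164.5 billion.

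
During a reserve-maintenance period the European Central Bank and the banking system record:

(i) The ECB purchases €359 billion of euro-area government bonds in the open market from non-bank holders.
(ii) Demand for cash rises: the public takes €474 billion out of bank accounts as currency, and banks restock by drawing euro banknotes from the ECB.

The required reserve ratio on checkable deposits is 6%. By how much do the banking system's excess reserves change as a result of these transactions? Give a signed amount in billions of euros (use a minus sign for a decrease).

Asset purchase (from non-banks) €359 billion: reserves +€359B, deposits +€359B.
Currency withdrawal €474 billion: reserves −€474B, deposits −€474B.
Totals: Δreserves = −€115B, Δdeposits = −€115B.
Δrequired reserves = 6% × −€115B = −€6.9B.
Δexcess reserves = Δreserves − Δrequired = −€115B − (−€6.9B) = -€108.1 billion.

-€108.1 billion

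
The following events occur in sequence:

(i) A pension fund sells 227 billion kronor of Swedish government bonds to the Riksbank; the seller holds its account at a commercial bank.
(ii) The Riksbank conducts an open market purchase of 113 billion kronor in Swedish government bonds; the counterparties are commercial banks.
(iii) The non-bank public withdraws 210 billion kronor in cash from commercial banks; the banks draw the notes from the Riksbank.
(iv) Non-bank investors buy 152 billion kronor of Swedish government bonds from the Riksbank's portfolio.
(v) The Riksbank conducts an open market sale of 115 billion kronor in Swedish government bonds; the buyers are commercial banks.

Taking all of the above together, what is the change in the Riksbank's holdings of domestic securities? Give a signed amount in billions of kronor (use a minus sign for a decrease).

Riksbank balance sheet:
  Assets:      Securities +73B
  Liabilities: Bank reserves −137B, Currency in circulation +210B
So the change in the Riksbank's holdings of domestic securities is +73 billion.

+73 billion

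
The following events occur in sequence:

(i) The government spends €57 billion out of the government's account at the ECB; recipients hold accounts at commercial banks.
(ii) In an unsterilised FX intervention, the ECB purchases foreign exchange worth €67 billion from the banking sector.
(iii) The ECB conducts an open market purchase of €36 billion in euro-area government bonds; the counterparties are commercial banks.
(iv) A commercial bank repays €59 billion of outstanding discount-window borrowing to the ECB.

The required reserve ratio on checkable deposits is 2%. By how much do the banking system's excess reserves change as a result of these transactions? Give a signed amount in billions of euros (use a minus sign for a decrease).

Government spending €57 billion: reserves +€57B, deposits +€57B.
FX purchase €67 billion: reserves +€67B, deposits 0.
OMO purchase (from banks) €36 billion: reserves +€36B, deposits 0.
Discount-window repayment €59 billion: reserves −€59B, deposits 0.
Totals: Δreserves = +€101B, Δdeposits = +€57B.
Δrequired reserves = 2% × +€57B = +€1.14B.
Δexcess reserves = Δreserves − Δrequired = +€101B − (+€1.14B) = +€99.86 billion.

+€99.86 billion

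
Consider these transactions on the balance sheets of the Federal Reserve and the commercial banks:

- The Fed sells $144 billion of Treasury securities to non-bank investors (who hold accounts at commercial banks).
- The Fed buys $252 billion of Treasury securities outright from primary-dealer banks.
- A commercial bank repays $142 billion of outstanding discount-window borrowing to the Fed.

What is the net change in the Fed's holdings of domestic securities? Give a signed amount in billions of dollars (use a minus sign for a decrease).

+$108 billion

Fed balance sheet:
  Assets:      Securities +$108B, Loans to banks −$142B
  Liabilities: Bank reserves −$34B
So the change in the Fed's holdings of domestic securities is +$108 billion.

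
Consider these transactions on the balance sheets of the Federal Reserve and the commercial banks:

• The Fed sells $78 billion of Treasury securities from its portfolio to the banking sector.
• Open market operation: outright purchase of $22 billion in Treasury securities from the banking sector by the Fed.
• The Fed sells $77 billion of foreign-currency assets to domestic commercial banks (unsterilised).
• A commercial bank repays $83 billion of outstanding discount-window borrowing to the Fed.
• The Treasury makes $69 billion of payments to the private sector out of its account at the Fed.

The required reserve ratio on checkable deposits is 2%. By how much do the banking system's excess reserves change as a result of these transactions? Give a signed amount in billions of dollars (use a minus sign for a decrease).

-$148.38 billion

OMO sale (to banks) $78 billion: reserves −$78B, deposits 0.
OMO purchase (from banks) $22 billion: reserves +$22B, deposits 0.
FX sale $77 billion: reserves −$77B, deposits 0.
Discount-window repayment $83 billion: reserves −$83B, deposits 0.
Government spending $69 billion: reserves +$69B, deposits +$69B.
Totals: Δreserves = −$147B, Δdeposits = +$69B.
Δrequired reserves = 2% × +$69B = +$1.38B.
Δexcess reserves = Δreserves − Δrequired = −$147B − (+$1.38B) = -$148.38 billion.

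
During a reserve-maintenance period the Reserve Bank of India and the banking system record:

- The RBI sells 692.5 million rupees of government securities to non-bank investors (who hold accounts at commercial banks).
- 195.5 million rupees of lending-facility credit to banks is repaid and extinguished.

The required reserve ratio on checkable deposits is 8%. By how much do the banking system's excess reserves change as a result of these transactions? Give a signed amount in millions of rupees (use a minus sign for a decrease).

Asset sale (to non-banks) 692.5 million rupees: reserves −692.5M, deposits −692.5M.
Discount-window repayment 195.5 million rupees: reserves −195.5M, deposits 0.
Totals: Δreserves = −888M, Δdeposits = −692.5M.
Δrequired reserves = 8% × −692.5M = −55.4M.
Δexcess reserves = Δreserves − Δrequired = −888M − (−55.4M) = -832.6 million.

-832.6 million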